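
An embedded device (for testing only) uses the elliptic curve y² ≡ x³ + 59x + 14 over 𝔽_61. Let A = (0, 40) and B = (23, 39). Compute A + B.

(41, 44)

(0, 40) + (23, 39). λ = (39 - 40)/(23 - 0) ≡ 60/23 mod 61. 23⁻¹ ≡ 8 (mod 61), so λ ≡ 53.
  x = λ² - 0 - 23 = 2809 - 23 ≡ 41; y = λ·(0 - 41) - 40 ≡ 44. → (41, 44)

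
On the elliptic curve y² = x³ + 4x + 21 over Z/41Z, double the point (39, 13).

tangent at (39, 13): λ = (3·39² + 4)/(2·13) ≡ 16/26. 26⁻¹ ≡ 30 (mod 41), so λ ≡ 16·30 ≡ 29.
  x = λ² - 39 - 39 = 841 - 78 ≡ 25; y = λ·(39 - 25) - 13 ≡ 24. → (25, 24)

(25, 24)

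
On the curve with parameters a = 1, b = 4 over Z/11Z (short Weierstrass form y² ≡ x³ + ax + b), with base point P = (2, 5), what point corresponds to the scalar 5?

(9, 7)

Double-and-add on 5 = (101)₂. Start with P = (2, 5) for the leading 1-bit.
double: tangent at (2, 5): λ = (3·2² + 1)/(2·5) ≡ 2/10. 10⁻¹ ≡ 10 (mod 11), so λ ≡ 2·10 ≡ 9.
  x = λ² - 2 - 2 = 81 - 4 ≡ 0; y = λ·(2 - 0) - 5 ≡ 2. → (0, 2)
double: tangent at (0, 2): λ = (3·0² + 1)/(2·2) ≡ 1/4. 4⁻¹ ≡ 3 (mod 11), so λ ≡ 1·3 ≡ 3.
  x = λ² - 0 - 0 = 9 - 0 ≡ 9; y = λ·(0 - 9) - 2 ≡ 4. → (9, 4)
add P: (9, 4) + (2, 5). λ = (5 - 4)/(2 - 9) ≡ 1/4 mod 11. 4⁻¹ ≡ 3 (mod 11), so λ ≡ 3.
  x = λ² - 9 - 2 = 9 - 11 ≡ 9; y = λ·(9 - 9) - 4 ≡ 7. → (9, 7)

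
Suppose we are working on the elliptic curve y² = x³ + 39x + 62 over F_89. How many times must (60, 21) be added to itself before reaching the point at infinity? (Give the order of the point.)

5

2P: tangent at (60, 21): λ = (3·60² + 39)/(2·21) ≡ 70/42. 42⁻¹ ≡ 53 (mod 89), so λ ≡ 70·53 ≡ 61.
  x = λ² - 60 - 60 = 3721 - 120 ≡ 41; y = λ·(60 - 41) - 21 ≡ 70. → (41, 70)
3P: (41, 70) + (60, 21). λ = (21 - 70)/(60 - 41) ≡ 40/19 mod 89. 19⁻¹ ≡ 75 (mod 89), so λ ≡ 63.
  x = λ² - 41 - 60 = 3969 - 101 ≡ 41; y = λ·(41 - 41) - 70 ≡ 19. → (41, 19)
4P: (41, 19) + (60, 21). λ = (21 - 19)/(60 - 41) ≡ 2/19 mod 89. 19⁻¹ ≡ 75 (mod 89) since 19·75 = 1425 ≡ 1, so λ ≡ 61.
  x = λ² - 41 - 60 = 3721 - 101 ≡ 60; y = λ·(41 - 60) - 19 ≡ 68. → (60, 68)
5P: (60, 68) + (60, 21): same x and y₁ ≡ -y₂, so the sum is the point at infinity.
5P = the point at infinity, so the order is 5.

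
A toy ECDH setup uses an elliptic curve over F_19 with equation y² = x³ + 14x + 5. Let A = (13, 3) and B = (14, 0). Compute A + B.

(1, 18)

(13, 3) + (14, 0). λ = (0 - 3)/(14 - 13) ≡ 16/1 mod 19. 1⁻¹ ≡ 1 (mod 19), so λ ≡ 16.
  x = λ² - 13 - 14 = 256 - 27 ≡ 1; y = λ·(13 - 1) - 3 ≡ 18. → (1, 18)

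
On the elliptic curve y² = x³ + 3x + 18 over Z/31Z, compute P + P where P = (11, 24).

(25, 1)

tangent at (11, 24): λ = (3·11² + 3)/(2·24) ≡ 25/17. 17⁻¹ ≡ 11 (mod 31), so λ ≡ 25·11 ≡ 27.
  x = λ² - 11 - 11 = 729 - 22 ≡ 25; y = λ·(11 - 25) - 24 ≡ 1. → (25, 1)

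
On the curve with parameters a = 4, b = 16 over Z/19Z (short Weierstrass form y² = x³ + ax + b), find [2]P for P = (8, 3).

(4, 1)

tangent at (8, 3): λ = (3·8² + 4)/(2·3) ≡ 6/6. 6⁻¹ ≡ 16 (mod 19) since 6·16 = 96 ≡ 1, so λ ≡ 6·16 ≡ 1.
  x = λ² - 8 - 8 = 1 - 16 ≡ 4; y = λ·(8 - 4) - 3 ≡ 1. → (4, 1)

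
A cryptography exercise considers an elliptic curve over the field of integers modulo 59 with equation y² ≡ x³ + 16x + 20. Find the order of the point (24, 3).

12

2P: tangent at (24, 3): λ = (3·24² + 16)/(2·3) ≡ 33/6. 6⁻¹ ≡ 10 (mod 59), so λ ≡ 33·10 ≡ 35.
  x = λ² - 24 - 24 = 1225 - 48 ≡ 56; y = λ·(24 - 56) - 3 ≡ 57. → (56, 57)
3P: (56, 57) + (24, 3). λ = (3 - 57)/(24 - 56) ≡ 5/27 mod 59. 27⁻¹ ≡ 35 (mod 59), so λ ≡ 57.
  x = λ² - 56 - 24 = 3249 - 80 ≡ 42; y = λ·(56 - 42) - 57 ≡ 33. → (42, 33)
4P: (42, 33) + (24, 3). λ = (3 - 33)/(24 - 42) ≡ 29/41 mod 59. 41⁻¹ ≡ 36 (mod 59), so λ ≡ 41.
  x = λ² - 42 - 24 = 1681 - 66 ≡ 22; y = λ·(42 - 22) - 33 ≡ 20. → (22, 20)
5P: (22, 20) + (24, 3). λ = (3 - 20)/(24 - 22) ≡ 42/2 mod 59. 2⁻¹ ≡ 30 (mod 59) since 2·30 = 60 ≡ 1, so λ ≡ 21.
  x = λ² - 22 - 24 = 441 - 46 ≡ 41; y = λ·(22 - 41) - 20 ≡ 53. → (41, 53)
6P: (41, 53) + (24, 3). λ = (3 - 53)/(24 - 41) ≡ 9/42 mod 59. 42⁻¹ ≡ 52 (mod 59) since 42·52 = 2184 ≡ 1, so λ ≡ 55.
  x = λ² - 41 - 24 = 3025 - 65 ≡ 10; y = λ·(41 - 10) - 53 ≡ 0. → (10, 0)
7P: (10, 0) + (24, 3). λ = (3 - 0)/(24 - 10) ≡ 3/14 mod 59. 14⁻¹ ≡ 38 (mod 59) since 14·38 = 532 ≡ 1, so λ ≡ 55.
  x = λ² - 10 - 24 = 3025 - 34 ≡ 41; y = λ·(10 - 41) - 0 ≡ 6. → (41, 6)
8P: (41, 6) + (24, 3). λ = (3 - 6)/(24 - 41) ≡ 56/42 mod 59. 42⁻¹ ≡ 52 (mod 59) since 42·52 = 2184 ≡ 1, so λ ≡ 21.
  x = λ² - 41 - 24 = 441 - 65 ≡ 22; y = λ·(41 - 22) - 6 ≡ 39. → (22, 39)
9P: (22, 39) + (24, 3). λ = (3 - 39)/(24 - 22) ≡ 23/2 mod 59. 2⁻¹ ≡ 30 (mod 59), so λ ≡ 41.
  x = λ² - 22 - 24 = 1681 - 46 ≡ 42; y = λ·(22 - 42) - 39 ≡ 26. → (42, 26)
10P: (42, 26) + (24, 3). λ = (3 - 26)/(24 - 42) ≡ 36/41 mod 59. 41⁻¹ ≡ 36 (mod 59), so λ ≡ 57.
  x = λ² - 42 - 24 = 3249 - 66 ≡ 56; y = λ·(42 - 56) - 26 ≡ 2. → (56, 2)
11P: (56, 2) + (24, 3). λ = (3 - 2)/(24 - 56) ≡ 1/27 mod 59. 27⁻¹ ≡ 35 (mod 59), so λ ≡ 35.
  x = λ² - 56 - 24 = 1225 - 80 ≡ 24; y = λ·(56 - 24) - 2 ≡ 56. → (24, 56)
12P: (24, 56) + (24, 3): same x and y₁ ≡ -y₂, so the sum is ∞.
12P = ∞, so the order is 12.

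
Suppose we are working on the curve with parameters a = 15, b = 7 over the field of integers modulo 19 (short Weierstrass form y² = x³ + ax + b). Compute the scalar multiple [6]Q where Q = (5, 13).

(14, 15)

Repeated addition: build up to 6Q.
2Q: tangent at (5, 13): λ = (3·5² + 15)/(2·13) ≡ 14/7. 7⁻¹ ≡ 11 (mod 19), so λ ≡ 14·11 ≡ 2.
  x = λ² - 5 - 5 = 4 - 10 ≡ 13; y = λ·(5 - 13) - 13 ≡ 9. → (13, 9)
3Q: (13, 9) + (5, 13). λ = (13 - 9)/(5 - 13) ≡ 4/11 mod 19. 11⁻¹ ≡ 7 (mod 19) since 11·7 = 77 ≡ 1, so λ ≡ 9.
  x = λ² - 13 - 5 = 81 - 18 ≡ 6; y = λ·(13 - 6) - 9 ≡ 16. → (6, 16)
4Q: (6, 16) + (5, 13). λ = (13 - 16)/(5 - 6) ≡ 16/18 mod 19. 18⁻¹ ≡ 18 (mod 19), so λ ≡ 3.
  x = λ² - 6 - 5 = 9 - 11 ≡ 17; y = λ·(6 - 17) - 16 ≡ 8. → (17, 8)
5Q: (17, 8) + (5, 13). λ = (13 - 8)/(5 - 17) ≡ 5/7 mod 19. 7⁻¹ ≡ 11 (mod 19), so λ ≡ 17.
  x = λ² - 17 - 5 = 289 - 22 ≡ 1; y = λ·(17 - 1) - 8 ≡ 17. → (1, 17)
6Q: (1, 17) + (5, 13). λ = (13 - 17)/(5 - 1) ≡ 15/4 mod 19. 4⁻¹ ≡ 5 (mod 19) since 4·5 = 20 ≡ 1, so λ ≡ 18.
  x = λ² - 1 - 5 = 324 - 6 ≡ 14; y = λ·(1 - 14) - 17 ≡ 15. → (14, 15)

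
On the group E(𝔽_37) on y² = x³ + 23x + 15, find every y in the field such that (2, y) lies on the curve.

x³ + 23x + 15 = 69 ≡ 32 (mod 37).
32 is a non-residue mod 37; no y exists.

none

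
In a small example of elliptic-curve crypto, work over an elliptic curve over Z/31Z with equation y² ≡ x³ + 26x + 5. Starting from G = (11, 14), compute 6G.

Double-and-add on 6 = (110)₂. Start with G = (11, 14) for the leading 1-bit.
double: tangent at (11, 14): λ = (3·11² + 26)/(2·14) ≡ 17/28. 28⁻¹ ≡ 10 (mod 31), so λ ≡ 17·10 ≡ 15.
  x = λ² - 11 - 11 = 225 - 22 ≡ 17; y = λ·(11 - 17) - 14 ≡ 20. → (17, 20)
add G: (17, 20) + (11, 14). λ = (14 - 20)/(11 - 17) ≡ 25/25 mod 31. 25⁻¹ ≡ 5 (mod 31), so λ ≡ 1.
  x = λ² - 17 - 11 = 1 - 28 ≡ 4; y = λ·(17 - 4) - 20 ≡ 24. → (4, 24)
double: tangent at (4, 24): λ = (3·4² + 26)/(2·24) ≡ 12/17. 17⁻¹ ≡ 11 (mod 31), so λ ≡ 12·11 ≡ 8.
  x = λ² - 4 - 4 = 64 - 8 ≡ 25; y = λ·(4 - 25) - 24 ≡ 25. → (25, 25)

(25, 25)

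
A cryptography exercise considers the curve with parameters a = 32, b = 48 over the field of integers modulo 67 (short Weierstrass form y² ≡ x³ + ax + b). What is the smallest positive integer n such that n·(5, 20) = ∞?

7

2P: tangent at (5, 20): λ = (3·5² + 32)/(2·20) ≡ 40/40. 40⁻¹ ≡ 62 (mod 67) since 40·62 = 2480 ≡ 1, so λ ≡ 40·62 ≡ 1.
  x = λ² - 5 - 5 = 1 - 10 ≡ 58; y = λ·(5 - 58) - 20 ≡ 61. → (58, 61)
3P: (58, 61) + (5, 20). λ = (20 - 61)/(5 - 58) ≡ 26/14 mod 67. 14⁻¹ ≡ 24 (mod 67) since 14·24 = 336 ≡ 1, so λ ≡ 21.
  x = λ² - 58 - 5 = 441 - 63 ≡ 43; y = λ·(58 - 43) - 61 ≡ 53. → (43, 53)
4P: (43, 53) + (5, 20). λ = (20 - 53)/(5 - 43) ≡ 34/29 mod 67. 29⁻¹ ≡ 37 (mod 67) since 29·37 = 1073 ≡ 1, so λ ≡ 52.
  x = λ² - 43 - 5 = 2704 - 48 ≡ 43; y = λ·(43 - 43) - 53 ≡ 14. → (43, 14)
5P: (43, 14) + (5, 20). λ = (20 - 14)/(5 - 43) ≡ 6/29 mod 67. 29⁻¹ ≡ 37 (mod 67), so λ ≡ 21.
  x = λ² - 43 - 5 = 441 - 48 ≡ 58; y = λ·(43 - 58) - 14 ≡ 6. → (58, 6)
6P: (58, 6) + (5, 20). λ = (20 - 6)/(5 - 58) ≡ 14/14 mod 67. 14⁻¹ ≡ 24 (mod 67) since 14·24 = 336 ≡ 1, so λ ≡ 1.
  x = λ² - 58 - 5 = 1 - 63 ≡ 5; y = λ·(58 - 5) - 6 ≡ 47. → (5, 47)
7P: (5, 47) + (5, 20): same x and y₁ ≡ -y₂, so the sum is ∞.
7P = ∞, so the order is 7.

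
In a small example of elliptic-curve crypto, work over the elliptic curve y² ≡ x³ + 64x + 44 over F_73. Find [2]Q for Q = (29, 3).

(11, 20)

tangent at (29, 3): λ = (3·29² + 64)/(2·3) ≡ 32/6. 6⁻¹ ≡ 61 (mod 73), so λ ≡ 32·61 ≡ 54.
  x = λ² - 29 - 29 = 2916 - 58 ≡ 11; y = λ·(29 - 11) - 3 ≡ 20. → (11, 20)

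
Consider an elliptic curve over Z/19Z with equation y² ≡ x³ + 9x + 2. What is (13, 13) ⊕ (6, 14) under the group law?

(7, 16)

(13, 13) + (6, 14). λ = (14 - 13)/(6 - 13) ≡ 1/12 mod 19. 12⁻¹ ≡ 8 (mod 19) since 12·8 = 96 ≡ 1, so λ ≡ 8.
  x = λ² - 13 - 6 = 64 - 19 ≡ 7; y = λ·(13 - 7) - 13 ≡ 16. → (7, 16)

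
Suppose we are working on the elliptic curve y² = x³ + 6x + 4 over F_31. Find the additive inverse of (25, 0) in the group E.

-(25, 0) = (25, -0 mod 31) = (25, 0).

(25, 0)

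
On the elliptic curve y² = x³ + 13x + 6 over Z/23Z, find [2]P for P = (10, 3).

tangent at (10, 3): λ = (3·10² + 13)/(2·3) ≡ 14/6. 6⁻¹ ≡ 4 (mod 23) since 6·4 = 24 ≡ 1, so λ ≡ 14·4 ≡ 10.
  x = λ² - 10 - 10 = 100 - 20 ≡ 11; y = λ·(10 - 11) - 3 ≡ 10. → (11, 10)

(11, 10)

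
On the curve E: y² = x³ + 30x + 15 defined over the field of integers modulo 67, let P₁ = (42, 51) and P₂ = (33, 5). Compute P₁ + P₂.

(42, 51) + (33, 5). λ = (5 - 51)/(33 - 42) ≡ 21/58 mod 67. 58⁻¹ ≡ 52 (mod 67) since 58·52 = 3016 ≡ 1, so λ ≡ 20.
  x = λ² - 42 - 33 = 400 - 75 ≡ 57; y = λ·(42 - 57) - 51 ≡ 51. → (57, 51)

(57, 51)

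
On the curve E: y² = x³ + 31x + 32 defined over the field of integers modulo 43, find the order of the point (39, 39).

2P: tangent at (39, 39): λ = (3·39² + 31)/(2·39) ≡ 36/35. 35⁻¹ ≡ 16 (mod 43), so λ ≡ 36·16 ≡ 17.
  x = λ² - 39 - 39 = 289 - 78 ≡ 39; y = λ·(39 - 39) - 39 ≡ 4. → (39, 4)
3P: (39, 4) + (39, 39): same x and y₁ ≡ -y₂, so the sum is O.
3P = O, so the order is 3.

3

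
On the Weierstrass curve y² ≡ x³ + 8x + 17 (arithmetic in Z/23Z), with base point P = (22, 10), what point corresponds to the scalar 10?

Double-and-add on 10 = (1010)₂. Start with P = (22, 10) for the leading 1-bit.
double: tangent at (22, 10): λ = (3·22² + 8)/(2·10) ≡ 11/20. 20⁻¹ ≡ 15 (mod 23) since 20·15 = 300 ≡ 1, so λ ≡ 11·15 ≡ 4.
  x = λ² - 22 - 22 = 16 - 44 ≡ 18; y = λ·(22 - 18) - 10 ≡ 6. → (18, 6)
double: tangent at (18, 6): λ = (3·18² + 8)/(2·6) ≡ 14/12. 12⁻¹ ≡ 2 (mod 23), so λ ≡ 14·2 ≡ 5.
  x = λ² - 18 - 18 = 25 - 36 ≡ 12; y = λ·(18 - 12) - 6 ≡ 1. → (12, 1)
add P: (12, 1) + (22, 10). λ = (10 - 1)/(22 - 12) ≡ 9/10 mod 23. 10⁻¹ ≡ 7 (mod 23), so λ ≡ 17.
  x = λ² - 12 - 22 = 289 - 34 ≡ 2; y = λ·(12 - 2) - 1 ≡ 8. → (2, 8)
double: tangent at (2, 8): λ = (3·2² + 8)/(2·8) ≡ 20/16. 16⁻¹ ≡ 13 (mod 23), so λ ≡ 20·13 ≡ 7.
  x = λ² - 2 - 2 = 49 - 4 ≡ 22; y = λ·(2 - 22) - 8 ≡ 13. → (22, 13)

(22, 13)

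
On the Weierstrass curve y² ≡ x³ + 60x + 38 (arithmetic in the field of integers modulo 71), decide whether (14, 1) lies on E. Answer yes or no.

yes

y² = 1² ≡ 1; x³ + 60x + 38 = 3622 ≡ 1 (mod 71). 1 = 1.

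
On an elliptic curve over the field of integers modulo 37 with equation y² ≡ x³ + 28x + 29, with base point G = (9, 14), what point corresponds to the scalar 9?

(9, 14)

Double-and-add on 9 = (1001)₂. Start with G = (9, 14) for the leading 1-bit.
double: tangent at (9, 14): λ = (3·9² + 28)/(2·14) ≡ 12/28. 28⁻¹ ≡ 4 (mod 37) since 28·4 = 112 ≡ 1, so λ ≡ 12·4 ≡ 11.
  x = λ² - 9 - 9 = 121 - 18 ≡ 29; y = λ·(9 - 29) - 14 ≡ 25. → (29, 25)
double: tangent at (29, 25): λ = (3·29² + 28)/(2·25) ≡ 35/13. 13⁻¹ ≡ 20 (mod 37) since 13·20 = 260 ≡ 1, so λ ≡ 35·20 ≡ 34.
  x = λ² - 29 - 29 = 1156 - 58 ≡ 25; y = λ·(29 - 25) - 25 ≡ 0. → (25, 0)
double: (25, 0) + (25, 0): same x and y₁ ≡ -y₂, so the sum is the point at infinity.
add G: the point at infinity + (9, 14) = (9, 14) (identity).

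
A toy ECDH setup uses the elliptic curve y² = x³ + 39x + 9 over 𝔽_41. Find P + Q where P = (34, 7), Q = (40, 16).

(0, 3)

(34, 7) + (40, 16). λ = (16 - 7)/(40 - 34) ≡ 9/6 mod 41. 6⁻¹ ≡ 7 (mod 41), so λ ≡ 22.
  x = λ² - 34 - 40 = 484 - 74 ≡ 0; y = λ·(34 - 0) - 7 ≡ 3. → (0, 3)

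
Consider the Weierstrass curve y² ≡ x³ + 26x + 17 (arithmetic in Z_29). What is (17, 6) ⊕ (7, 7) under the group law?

(17, 6) + (7, 7). λ = (7 - 6)/(7 - 17) ≡ 1/19 mod 29. 19⁻¹ ≡ 26 (mod 29) since 19·26 = 494 ≡ 1, so λ ≡ 26.
  x = λ² - 17 - 7 = 676 - 24 ≡ 14; y = λ·(17 - 14) - 6 ≡ 14. → (14, 14)

(14, 14)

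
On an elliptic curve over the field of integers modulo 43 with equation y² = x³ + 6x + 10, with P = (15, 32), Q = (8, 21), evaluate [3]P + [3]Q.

(10, 9)

First 3P:
Repeated addition: build up to 3P.
2P: tangent at (15, 32): λ = (3·15² + 6)/(2·32) ≡ 36/21. 21⁻¹ ≡ 41 (mod 43), so λ ≡ 36·41 ≡ 14.
  x = λ² - 15 - 15 = 196 - 30 ≡ 37; y = λ·(15 - 37) - 32 ≡ 4. → (37, 4)
3P: (37, 4) + (15, 32). λ = (32 - 4)/(15 - 37) ≡ 28/21 mod 43. 21⁻¹ ≡ 41 (mod 43) since 21·41 = 861 ≡ 1, so λ ≡ 30.
  x = λ² - 37 - 15 = 900 - 52 ≡ 31; y = λ·(37 - 31) - 4 ≡ 4. → (31, 4)
3P = (31, 4).
Next 3Q:
Repeated addition: build up to 3Q.
2Q: tangent at (8, 21): λ = (3·8² + 6)/(2·21) ≡ 26/42. 42⁻¹ ≡ 42 (mod 43), so λ ≡ 26·42 ≡ 17.
  x = λ² - 8 - 8 = 289 - 16 ≡ 15; y = λ·(8 - 15) - 21 ≡ 32. → (15, 32)
3Q: (15, 32) + (8, 21). λ = (21 - 32)/(8 - 15) ≡ 32/36 mod 43. 36⁻¹ ≡ 6 (mod 43), so λ ≡ 20.
  x = λ² - 15 - 8 = 400 - 23 ≡ 33; y = λ·(15 - 33) - 32 ≡ 38. → (33, 38)
3Q = (33, 38).
Finally 3P + 3Q:
(31, 4) + (33, 38). λ = (38 - 4)/(33 - 31) ≡ 34/2 mod 43. 2⁻¹ ≡ 22 (mod 43), so λ ≡ 17.
  x = λ² - 31 - 33 = 289 - 64 ≡ 10; y = λ·(31 - 10) - 4 ≡ 9. → (10, 9)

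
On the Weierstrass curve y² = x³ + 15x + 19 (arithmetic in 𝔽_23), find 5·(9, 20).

(21, 2)

Write G = (9, 20).
Double-and-add on 5 = (101)₂. Start with G = (9, 20) for the leading 1-bit.
double: tangent at (9, 20): λ = (3·9² + 15)/(2·20) ≡ 5/17. 17⁻¹ ≡ 19 (mod 23) since 17·19 = 323 ≡ 1, so λ ≡ 5·19 ≡ 3.
  x = λ² - 9 - 9 = 9 - 18 ≡ 14; y = λ·(9 - 14) - 20 ≡ 11. → (14, 11)
double: tangent at (14, 11): λ = (3·14² + 15)/(2·11) ≡ 5/22. 22⁻¹ ≡ 22 (mod 23), so λ ≡ 5·22 ≡ 18.
  x = λ² - 14 - 14 = 324 - 28 ≡ 20; y = λ·(14 - 20) - 11 ≡ 19. → (20, 19)
add G: (20, 19) + (9, 20). λ = (20 - 19)/(9 - 20) ≡ 1/12 mod 23. 12⁻¹ ≡ 2 (mod 23), so λ ≡ 2.
  x = λ² - 20 - 9 = 4 - 29 ≡ 21; y = λ·(20 - 21) - 19 ≡ 2. → (21, 2)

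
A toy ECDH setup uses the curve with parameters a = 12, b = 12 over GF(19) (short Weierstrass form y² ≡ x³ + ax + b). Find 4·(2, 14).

Write G = (2, 14).
Double-and-add on 4 = (100)₂. Start with G = (2, 14) for the leading 1-bit.
double: tangent at (2, 14): λ = (3·2² + 12)/(2·14) ≡ 5/9. 9⁻¹ ≡ 17 (mod 19), so λ ≡ 5·17 ≡ 9.
  x = λ² - 2 - 2 = 81 - 4 ≡ 1; y = λ·(2 - 1) - 14 ≡ 14. → (1, 14)
double: tangent at (1, 14): λ = (3·1² + 12)/(2·14) ≡ 15/9. 9⁻¹ ≡ 17 (mod 19) since 9·17 = 153 ≡ 1, so λ ≡ 15·17 ≡ 8.
  x = λ² - 1 - 1 = 64 - 2 ≡ 5; y = λ·(1 - 5) - 14 ≡ 11. → (5, 11)

(5, 11)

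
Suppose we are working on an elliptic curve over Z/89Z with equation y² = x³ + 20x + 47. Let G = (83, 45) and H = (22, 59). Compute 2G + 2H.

(27, 45)

First 2G:
Repeated addition: build up to 2G.
2G: tangent at (83, 45): λ = (3·83² + 20)/(2·45) ≡ 39/1. 1⁻¹ ≡ 1 (mod 89), so λ ≡ 39·1 ≡ 39.
  x = λ² - 83 - 83 = 1521 - 166 ≡ 20; y = λ·(83 - 20) - 45 ≡ 9. → (20, 9)
2G = (20, 9).
Next 2H:
Repeated addition: build up to 2H.
2H: tangent at (22, 59): λ = (3·22² + 20)/(2·59) ≡ 48/29. 29⁻¹ ≡ 43 (mod 89), so λ ≡ 48·43 ≡ 17.
  x = λ² - 22 - 22 = 289 - 44 ≡ 67; y = λ·(22 - 67) - 59 ≡ 66. → (67, 66)
2H = (67, 66).
Finally 2G + 2H:
(20, 9) + (67, 66). λ = (66 - 9)/(67 - 20) ≡ 57/47 mod 89. 47⁻¹ ≡ 36 (mod 89), so λ ≡ 5.
  x = λ² - 20 - 67 = 25 - 87 ≡ 27; y = λ·(20 - 27) - 9 ≡ 45. → (27, 45)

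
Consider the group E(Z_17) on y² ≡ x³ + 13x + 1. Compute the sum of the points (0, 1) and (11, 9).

(4, 10)

(0, 1) + (11, 9). λ = (9 - 1)/(11 - 0) ≡ 8/11 mod 17. 11⁻¹ ≡ 14 (mod 17) since 11·14 = 154 ≡ 1, so λ ≡ 10.
  x = λ² - 0 - 11 = 100 - 11 ≡ 4; y = λ·(0 - 4) - 1 ≡ 10. → (4, 10)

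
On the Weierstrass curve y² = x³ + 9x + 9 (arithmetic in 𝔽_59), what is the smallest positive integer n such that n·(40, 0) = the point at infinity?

2

2P: (40, 0) + (40, 0): same x and y₁ ≡ -y₂, so the sum is the point at infinity.
2P = the point at infinity, so the order is 2.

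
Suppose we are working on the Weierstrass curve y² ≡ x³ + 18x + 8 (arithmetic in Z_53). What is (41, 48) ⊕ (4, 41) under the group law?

(41, 48) + (4, 41). λ = (41 - 48)/(4 - 41) ≡ 46/16 mod 53. 16⁻¹ ≡ 10 (mod 53) since 16·10 = 160 ≡ 1, so λ ≡ 36.
  x = λ² - 41 - 4 = 1296 - 45 ≡ 32; y = λ·(41 - 32) - 48 ≡ 11. → (32, 11)

(32, 11)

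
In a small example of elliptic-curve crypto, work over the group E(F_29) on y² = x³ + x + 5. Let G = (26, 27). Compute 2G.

(26, 2)

tangent at (26, 27): λ = (3·26² + 1)/(2·27) ≡ 28/25. 25⁻¹ ≡ 7 (mod 29), so λ ≡ 28·7 ≡ 22.
  x = λ² - 26 - 26 = 484 - 52 ≡ 26; y = λ·(26 - 26) - 27 ≡ 2. → (26, 2)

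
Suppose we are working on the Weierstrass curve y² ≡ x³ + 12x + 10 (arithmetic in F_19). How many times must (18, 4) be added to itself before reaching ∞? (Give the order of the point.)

4

2P: tangent at (18, 4): λ = (3·18² + 12)/(2·4) ≡ 15/8. 8⁻¹ ≡ 12 (mod 19), so λ ≡ 15·12 ≡ 9.
  x = λ² - 18 - 18 = 81 - 36 ≡ 7; y = λ·(18 - 7) - 4 ≡ 0. → (7, 0)
3P: (7, 0) + (18, 4). λ = (4 - 0)/(18 - 7) ≡ 4/11 mod 19. 11⁻¹ ≡ 7 (mod 19), so λ ≡ 9.
  x = λ² - 7 - 18 = 81 - 25 ≡ 18; y = λ·(7 - 18) - 0 ≡ 15. → (18, 15)
4P: (18, 15) + (18, 4): same x and y₁ ≡ -y₂, so the sum is ∞.
4P = ∞, so the order is 4.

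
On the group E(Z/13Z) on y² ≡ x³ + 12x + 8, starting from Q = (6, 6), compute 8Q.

(10, 7)

Repeated addition: build up to 8Q.
2Q: tangent at (6, 6): λ = (3·6² + 12)/(2·6) ≡ 3/12. 12⁻¹ ≡ 12 (mod 13) since 12·12 = 144 ≡ 1, so λ ≡ 3·12 ≡ 10.
  x = λ² - 6 - 6 = 100 - 12 ≡ 10; y = λ·(6 - 10) - 6 ≡ 6. → (10, 6)
3Q: (10, 6) + (6, 6). λ = (6 - 6)/(6 - 10) ≡ 0/9 mod 13. 9⁻¹ ≡ 3 (mod 13), so λ ≡ 0.
  x = λ² - 10 - 6 = 0 - 16 ≡ 10; y = λ·(10 - 10) - 6 ≡ 7. → (10, 7)
4Q: (10, 7) + (6, 6). λ = (6 - 7)/(6 - 10) ≡ 12/9 mod 13. 9⁻¹ ≡ 3 (mod 13), so λ ≡ 10.
  x = λ² - 10 - 6 = 100 - 16 ≡ 6; y = λ·(10 - 6) - 7 ≡ 7. → (6, 7)
5Q: (6, 7) + (6, 6): same x and y₁ ≡ -y₂, so the sum is the point at infinity.
6Q: the point at infinity + (6, 6) = (6, 6) (identity).
7Q: tangent at (6, 6): λ = (3·6² + 12)/(2·6) ≡ 3/12. 12⁻¹ ≡ 12 (mod 13), so λ ≡ 3·12 ≡ 10.
  x = λ² - 6 - 6 = 100 - 12 ≡ 10; y = λ·(6 - 10) - 6 ≡ 6. → (10, 6)
8Q: (10, 6) + (6, 6). λ = (6 - 6)/(6 - 10) ≡ 0/9 mod 13. 9⁻¹ ≡ 3 (mod 13) since 9·3 = 27 ≡ 1, so λ ≡ 0.
  x = λ² - 10 - 6 = 0 - 16 ≡ 10; y = λ·(10 - 10) - 6 ≡ 7. → (10, 7)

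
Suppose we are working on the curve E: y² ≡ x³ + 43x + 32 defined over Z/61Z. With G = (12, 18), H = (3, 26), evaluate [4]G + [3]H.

(49, 44)

First 4G:
Double-and-add on 4 = (100)₂. Start with G = (12, 18) for the leading 1-bit.
double: tangent at (12, 18): λ = (3·12² + 43)/(2·18) ≡ 48/36. 36⁻¹ ≡ 39 (mod 61) since 36·39 = 1404 ≡ 1, so λ ≡ 48·39 ≡ 42.
  x = λ² - 12 - 12 = 1764 - 24 ≡ 32; y = λ·(12 - 32) - 18 ≡ 57. → (32, 57)
double: tangent at (32, 57): λ = (3·32² + 43)/(2·57) ≡ 4/53. 53⁻¹ ≡ 38 (mod 61), so λ ≡ 4·38 ≡ 30.
  x = λ² - 32 - 32 = 900 - 64 ≡ 43; y = λ·(32 - 43) - 57 ≡ 40. → (43, 40)
4G = (43, 40).
Next 3H:
Repeated addition: build up to 3H.
2H: tangent at (3, 26): λ = (3·3² + 43)/(2·26) ≡ 9/52. 52⁻¹ ≡ 27 (mod 61), so λ ≡ 9·27 ≡ 60.
  x = λ² - 3 - 3 = 3600 - 6 ≡ 56; y = λ·(3 - 56) - 26 ≡ 27. → (56, 27)
3H: (56, 27) + (3, 26). λ = (26 - 27)/(3 - 56) ≡ 60/8 mod 61. 8⁻¹ ≡ 23 (mod 61) since 8·23 = 184 ≡ 1, so λ ≡ 38.
  x = λ² - 56 - 3 = 1444 - 59 ≡ 43; y = λ·(56 - 43) - 27 ≡ 40. → (43, 40)
3H = (43, 40).
Finally 4G + 3H:
tangent at (43, 40): λ = (3·43² + 43)/(2·40) ≡ 39/19. 19⁻¹ ≡ 45 (mod 61) since 19·45 = 855 ≡ 1, so λ ≡ 39·45 ≡ 47.
  x = λ² - 43 - 43 = 2209 - 86 ≡ 49; y = λ·(43 - 49) - 40 ≡ 44. → (49, 44)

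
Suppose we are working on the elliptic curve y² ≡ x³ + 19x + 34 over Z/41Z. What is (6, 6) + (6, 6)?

tangent at (6, 6): λ = (3·6² + 19)/(2·6) ≡ 4/12. 12⁻¹ ≡ 24 (mod 41) since 12·24 = 288 ≡ 1, so λ ≡ 4·24 ≡ 14.
  x = λ² - 6 - 6 = 196 - 12 ≡ 20; y = λ·(6 - 20) - 6 ≡ 3. → (20, 3)

(20, 3)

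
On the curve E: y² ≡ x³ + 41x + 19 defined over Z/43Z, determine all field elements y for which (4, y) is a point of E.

x³ + 41x + 19 = 247 ≡ 32 (mod 43).
32 is a non-residue mod 43; no y exists.

none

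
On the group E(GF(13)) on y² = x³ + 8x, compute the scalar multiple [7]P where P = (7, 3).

Double-and-add on 7 = (111)₂. Start with P = (7, 3) for the leading 1-bit.
double: tangent at (7, 3): λ = (3·7² + 8)/(2·3) ≡ 12/6. 6⁻¹ ≡ 11 (mod 13), so λ ≡ 12·11 ≡ 2.
  x = λ² - 7 - 7 = 4 - 14 ≡ 3; y = λ·(7 - 3) - 3 ≡ 5. → (3, 5)
add P: (3, 5) + (7, 3). λ = (3 - 5)/(7 - 3) ≡ 11/4 mod 13. 4⁻¹ ≡ 10 (mod 13), so λ ≡ 6.
  x = λ² - 3 - 7 = 36 - 10 ≡ 0; y = λ·(3 - 0) - 5 ≡ 0. → (0, 0)
double: (0, 0) + (0, 0): same x and y₁ ≡ -y₂, so the sum is 𝒪.
add P: 𝒪 + (7, 3) = (7, 3) (identity).

(7, 3)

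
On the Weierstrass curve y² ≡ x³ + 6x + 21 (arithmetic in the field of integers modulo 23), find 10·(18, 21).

(18, 21)

Write P = (18, 21).
Double-and-add on 10 = (1010)₂. Start with P = (18, 21) for the leading 1-bit.
double: tangent at (18, 21): λ = (3·18² + 6)/(2·21) ≡ 12/19. 19⁻¹ ≡ 17 (mod 23) since 19·17 = 323 ≡ 1, so λ ≡ 12·17 ≡ 20.
  x = λ² - 18 - 18 = 400 - 36 ≡ 19; y = λ·(18 - 19) - 21 ≡ 5. → (19, 5)
double: tangent at (19, 5): λ = (3·19² + 6)/(2·5) ≡ 8/10. 10⁻¹ ≡ 7 (mod 23), so λ ≡ 8·7 ≡ 10.
  x = λ² - 19 - 19 = 100 - 38 ≡ 16; y = λ·(19 - 16) - 5 ≡ 2. → (16, 2)
add P: (16, 2) + (18, 21). λ = (21 - 2)/(18 - 16) ≡ 19/2 mod 23. 2⁻¹ ≡ 12 (mod 23), so λ ≡ 21.
  x = λ² - 16 - 18 = 441 - 34 ≡ 16; y = λ·(16 - 16) - 2 ≡ 21. → (16, 21)
double: tangent at (16, 21): λ = (3·16² + 6)/(2·21) ≡ 15/19. 19⁻¹ ≡ 17 (mod 23), so λ ≡ 15·17 ≡ 2.
  x = λ² - 16 - 16 = 4 - 32 ≡ 18; y = λ·(16 - 18) - 21 ≡ 21. → (18, 21)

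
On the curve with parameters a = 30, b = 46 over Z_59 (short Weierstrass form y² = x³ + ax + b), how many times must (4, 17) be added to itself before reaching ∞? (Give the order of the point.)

3

2P: tangent at (4, 17): λ = (3·4² + 30)/(2·17) ≡ 19/34. 34⁻¹ ≡ 33 (mod 59), so λ ≡ 19·33 ≡ 37.
  x = λ² - 4 - 4 = 1369 - 8 ≡ 4; y = λ·(4 - 4) - 17 ≡ 42. → (4, 42)
3P: (4, 42) + (4, 17): same x and y₁ ≡ -y₂, so the sum is ∞.
3P = ∞, so the order is 3.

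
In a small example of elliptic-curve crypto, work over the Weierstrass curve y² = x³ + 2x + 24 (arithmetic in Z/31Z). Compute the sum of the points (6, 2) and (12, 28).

(18, 8)

(6, 2) + (12, 28). λ = (28 - 2)/(12 - 6) ≡ 26/6 mod 31. 6⁻¹ ≡ 26 (mod 31) since 6·26 = 156 ≡ 1, so λ ≡ 25.
  x = λ² - 6 - 12 = 625 - 18 ≡ 18; y = λ·(6 - 18) - 2 ≡ 8. → (18, 8)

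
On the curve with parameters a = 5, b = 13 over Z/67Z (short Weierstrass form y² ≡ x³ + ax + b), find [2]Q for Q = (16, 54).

(50, 24)

tangent at (16, 54): λ = (3·16² + 5)/(2·54) ≡ 36/41. 41⁻¹ ≡ 18 (mod 67), so λ ≡ 36·18 ≡ 45.
  x = λ² - 16 - 16 = 2025 - 32 ≡ 50; y = λ·(16 - 50) - 54 ≡ 24. → (50, 24)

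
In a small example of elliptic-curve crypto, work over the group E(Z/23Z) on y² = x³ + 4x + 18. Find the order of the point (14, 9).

7

2P: tangent at (14, 9): λ = (3·14² + 4)/(2·9) ≡ 17/18. 18⁻¹ ≡ 9 (mod 23), so λ ≡ 17·9 ≡ 15.
  x = λ² - 14 - 14 = 225 - 28 ≡ 13; y = λ·(14 - 13) - 9 ≡ 6. → (13, 6)
3P: (13, 6) + (14, 9). λ = (9 - 6)/(14 - 13) ≡ 3/1 mod 23. 1⁻¹ ≡ 1 (mod 23), so λ ≡ 3.
  x = λ² - 13 - 14 = 9 - 27 ≡ 5; y = λ·(13 - 5) - 6 ≡ 18. → (5, 18)
4P: (5, 18) + (14, 9). λ = (9 - 18)/(14 - 5) ≡ 14/9 mod 23. 9⁻¹ ≡ 18 (mod 23), so λ ≡ 22.
  x = λ² - 5 - 14 = 484 - 19 ≡ 5; y = λ·(5 - 5) - 18 ≡ 5. → (5, 5)
5P: (5, 5) + (14, 9). λ = (9 - 5)/(14 - 5) ≡ 4/9 mod 23. 9⁻¹ ≡ 18 (mod 23) since 9·18 = 162 ≡ 1, so λ ≡ 3.
  x = λ² - 5 - 14 = 9 - 19 ≡ 13; y = λ·(5 - 13) - 5 ≡ 17. → (13, 17)
6P: (13, 17) + (14, 9). λ = (9 - 17)/(14 - 13) ≡ 15/1 mod 23. 1⁻¹ ≡ 1 (mod 23) since 1·1 = 1 ≡ 1, so λ ≡ 15.
  x = λ² - 13 - 14 = 225 - 27 ≡ 14; y = λ·(13 - 14) - 17 ≡ 14. → (14, 14)
7P: (14, 14) + (14, 9): same x and y₁ ≡ -y₂, so the sum is the point at infinity.
7P = the point at infinity, so the order is 7.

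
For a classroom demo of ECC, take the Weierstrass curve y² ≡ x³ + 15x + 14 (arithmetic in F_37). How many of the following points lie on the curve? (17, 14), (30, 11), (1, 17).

(17, 14): 14² ≡ 11, rhs ≡ 2 → off.
(30, 11): 11² ≡ 10, rhs ≡ 10 → on.
(1, 17): 17² ≡ 30, rhs ≡ 30 → on.

2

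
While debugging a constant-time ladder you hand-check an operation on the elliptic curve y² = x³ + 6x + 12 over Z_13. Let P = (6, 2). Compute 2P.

tangent at (6, 2): λ = (3·6² + 6)/(2·2) ≡ 10/4. 4⁻¹ ≡ 10 (mod 13) since 4·10 = 40 ≡ 1, so λ ≡ 10·10 ≡ 9.
  x = λ² - 6 - 6 = 81 - 12 ≡ 4; y = λ·(6 - 4) - 2 ≡ 3. → (4, 3)

(4, 3)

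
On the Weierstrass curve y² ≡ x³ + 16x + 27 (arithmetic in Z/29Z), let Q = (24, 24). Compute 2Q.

tangent at (24, 24): λ = (3·24² + 16)/(2·24) ≡ 4/19. 19⁻¹ ≡ 26 (mod 29), so λ ≡ 4·26 ≡ 17.
  x = λ² - 24 - 24 = 289 - 48 ≡ 9; y = λ·(24 - 9) - 24 ≡ 28. → (9, 28)

(9, 28)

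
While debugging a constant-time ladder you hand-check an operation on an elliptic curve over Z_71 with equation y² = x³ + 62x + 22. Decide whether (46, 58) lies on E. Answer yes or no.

no

y² = 58² ≡ 27; x³ + 62x + 22 = 100210 ≡ 29 (mod 71). 27 ≠ 29.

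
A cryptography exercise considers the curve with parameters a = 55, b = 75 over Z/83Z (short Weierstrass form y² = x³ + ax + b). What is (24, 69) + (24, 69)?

tangent at (24, 69): λ = (3·24² + 55)/(2·69) ≡ 40/55. 55⁻¹ ≡ 80 (mod 83), so λ ≡ 40·80 ≡ 46.
  x = λ² - 24 - 24 = 2116 - 48 ≡ 76; y = λ·(24 - 76) - 69 ≡ 29. → (76, 29)

(76, 29)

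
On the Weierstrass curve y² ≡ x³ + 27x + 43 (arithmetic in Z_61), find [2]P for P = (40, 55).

tangent at (40, 55): λ = (3·40² + 27)/(2·55) ≡ 8/49. 49⁻¹ ≡ 5 (mod 61), so λ ≡ 8·5 ≡ 40.
  x = λ² - 40 - 40 = 1600 - 80 ≡ 56; y = λ·(40 - 56) - 55 ≡ 37. → (56, 37)

(56, 37)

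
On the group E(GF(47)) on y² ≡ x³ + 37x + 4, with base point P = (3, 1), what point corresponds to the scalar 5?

(13, 35)

Double-and-add on 5 = (101)₂. Start with P = (3, 1) for the leading 1-bit.
double: tangent at (3, 1): λ = (3·3² + 37)/(2·1) ≡ 17/2. 2⁻¹ ≡ 24 (mod 47), so λ ≡ 17·24 ≡ 32.
  x = λ² - 3 - 3 = 1024 - 6 ≡ 31; y = λ·(3 - 31) - 1 ≡ 43. → (31, 43)
double: tangent at (31, 43): λ = (3·31² + 37)/(2·43) ≡ 6/39. 39⁻¹ ≡ 41 (mod 47) since 39·41 = 1599 ≡ 1, so λ ≡ 6·41 ≡ 11.
  x = λ² - 31 - 31 = 121 - 62 ≡ 12; y = λ·(31 - 12) - 43 ≡ 25. → (12, 25)
add P: (12, 25) + (3, 1). λ = (1 - 25)/(3 - 12) ≡ 23/38 mod 47. 38⁻¹ ≡ 26 (mod 47) since 38·26 = 988 ≡ 1, so λ ≡ 34.
  x = λ² - 12 - 3 = 1156 - 15 ≡ 13; y = λ·(12 - 13) - 25 ≡ 35. → (13, 35)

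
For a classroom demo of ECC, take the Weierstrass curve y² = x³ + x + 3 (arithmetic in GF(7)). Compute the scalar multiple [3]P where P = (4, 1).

(5, 0)

Repeated addition: build up to 3P.
2P: tangent at (4, 1): λ = (3·4² + 1)/(2·1) ≡ 0/2. 2⁻¹ ≡ 4 (mod 7), so λ ≡ 0·4 ≡ 0.
  x = λ² - 4 - 4 = 0 - 8 ≡ 6; y = λ·(4 - 6) - 1 ≡ 6. → (6, 6)
3P: (6, 6) + (4, 1). λ = (1 - 6)/(4 - 6) ≡ 2/5 mod 7. 5⁻¹ ≡ 3 (mod 7) since 5·3 = 15 ≡ 1, so λ ≡ 6.
  x = λ² - 6 - 4 = 36 - 10 ≡ 5; y = λ·(6 - 5) - 6 ≡ 0. → (5, 0)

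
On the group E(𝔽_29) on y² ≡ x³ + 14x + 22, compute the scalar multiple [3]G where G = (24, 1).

Repeated addition: build up to 3G.
2G: tangent at (24, 1): λ = (3·24² + 14)/(2·1) ≡ 2/2. 2⁻¹ ≡ 15 (mod 29) since 2·15 = 30 ≡ 1, so λ ≡ 2·15 ≡ 1.
  x = λ² - 24 - 24 = 1 - 48 ≡ 11; y = λ·(24 - 11) - 1 ≡ 12. → (11, 12)
3G: (11, 12) + (24, 1). λ = (1 - 12)/(24 - 11) ≡ 18/13 mod 29. 13⁻¹ ≡ 9 (mod 29) since 13·9 = 117 ≡ 1, so λ ≡ 17.
  x = λ² - 11 - 24 = 289 - 35 ≡ 22; y = λ·(11 - 22) - 12 ≡ 4. → (22, 4)

(22, 4)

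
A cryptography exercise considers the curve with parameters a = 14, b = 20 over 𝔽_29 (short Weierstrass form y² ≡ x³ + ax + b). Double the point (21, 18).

tangent at (21, 18): λ = (3·21² + 14)/(2·18) ≡ 3/7. 7⁻¹ ≡ 25 (mod 29), so λ ≡ 3·25 ≡ 17.
  x = λ² - 21 - 21 = 289 - 42 ≡ 15; y = λ·(21 - 15) - 18 ≡ 26. → (15, 26)

(15, 26)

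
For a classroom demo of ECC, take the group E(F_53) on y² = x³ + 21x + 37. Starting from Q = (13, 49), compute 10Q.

(14, 1)

Repeated addition: build up to 10Q.
2Q: tangent at (13, 49): λ = (3·13² + 21)/(2·49) ≡ 51/45. 45⁻¹ ≡ 33 (mod 53), so λ ≡ 51·33 ≡ 40.
  x = λ² - 13 - 13 = 1600 - 26 ≡ 37; y = λ·(13 - 37) - 49 ≡ 51. → (37, 51)
3Q: (37, 51) + (13, 49). λ = (49 - 51)/(13 - 37) ≡ 51/29 mod 53. 29⁻¹ ≡ 11 (mod 53), so λ ≡ 31.
  x = λ² - 37 - 13 = 961 - 50 ≡ 10; y = λ·(37 - 10) - 51 ≡ 44. → (10, 44)
4Q: (10, 44) + (13, 49). λ = (49 - 44)/(13 - 10) ≡ 5/3 mod 53. 3⁻¹ ≡ 18 (mod 53), so λ ≡ 37.
  x = λ² - 10 - 13 = 1369 - 23 ≡ 21; y = λ·(10 - 21) - 44 ≡ 26. → (21, 26)
5Q: (21, 26) + (13, 49). λ = (49 - 26)/(13 - 21) ≡ 23/45 mod 53. 45⁻¹ ≡ 33 (mod 53), so λ ≡ 17.
  x = λ² - 21 - 13 = 289 - 34 ≡ 43; y = λ·(21 - 43) - 26 ≡ 24. → (43, 24)
6Q: (43, 24) + (13, 49). λ = (49 - 24)/(13 - 43) ≡ 25/23 mod 53. 23⁻¹ ≡ 30 (mod 53), so λ ≡ 8.
  x = λ² - 43 - 13 = 64 - 56 ≡ 8; y = λ·(43 - 8) - 24 ≡ 44. → (8, 44)
7Q: (8, 44) + (13, 49). λ = (49 - 44)/(13 - 8) ≡ 5/5 mod 53. 5⁻¹ ≡ 32 (mod 53) since 5·32 = 160 ≡ 1, so λ ≡ 1.
  x = λ² - 8 - 13 = 1 - 21 ≡ 33; y = λ·(8 - 33) - 44 ≡ 37. → (33, 37)
8Q: (33, 37) + (13, 49). λ = (49 - 37)/(13 - 33) ≡ 12/33 mod 53. 33⁻¹ ≡ 45 (mod 53) since 33·45 = 1485 ≡ 1, so λ ≡ 10.
  x = λ² - 33 - 13 = 100 - 46 ≡ 1; y = λ·(33 - 1) - 37 ≡ 18. → (1, 18)
9Q: (1, 18) + (13, 49). λ = (49 - 18)/(13 - 1) ≡ 31/12 mod 53. 12⁻¹ ≡ 31 (mod 53), so λ ≡ 7.
  x = λ² - 1 - 13 = 49 - 14 ≡ 35; y = λ·(1 - 35) - 18 ≡ 9. → (35, 9)
10Q: (35, 9) + (13, 49). λ = (49 - 9)/(13 - 35) ≡ 40/31 mod 53. 31⁻¹ ≡ 12 (mod 53) since 31·12 = 372 ≡ 1, so λ ≡ 3.
  x = λ² - 35 - 13 = 9 - 48 ≡ 14; y = λ·(35 - 14) - 9 ≡ 1. → (14, 1)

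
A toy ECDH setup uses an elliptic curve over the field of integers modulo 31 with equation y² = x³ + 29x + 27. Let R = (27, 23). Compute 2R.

tangent at (27, 23): λ = (3·27² + 29)/(2·23) ≡ 15/15. 15⁻¹ ≡ 29 (mod 31), so λ ≡ 15·29 ≡ 1.
  x = λ² - 27 - 27 = 1 - 54 ≡ 9; y = λ·(27 - 9) - 23 ≡ 26. → (9, 26)

(9, 26)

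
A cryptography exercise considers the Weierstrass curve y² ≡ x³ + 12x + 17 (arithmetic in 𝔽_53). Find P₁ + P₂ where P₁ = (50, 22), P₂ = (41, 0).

(2, 7)

(50, 22) + (41, 0). λ = (0 - 22)/(41 - 50) ≡ 31/44 mod 53. 44⁻¹ ≡ 47 (mod 53) since 44·47 = 2068 ≡ 1, so λ ≡ 26.
  x = λ² - 50 - 41 = 676 - 91 ≡ 2; y = λ·(50 - 2) - 22 ≡ 7. → (2, 7)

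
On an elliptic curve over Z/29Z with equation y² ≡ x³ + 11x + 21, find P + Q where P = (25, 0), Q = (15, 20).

(22, 23)

(25, 0) + (15, 20). λ = (20 - 0)/(15 - 25) ≡ 20/19 mod 29. 19⁻¹ ≡ 26 (mod 29) since 19·26 = 494 ≡ 1, so λ ≡ 27.
  x = λ² - 25 - 15 = 729 - 40 ≡ 22; y = λ·(25 - 22) - 0 ≡ 23. → (22, 23)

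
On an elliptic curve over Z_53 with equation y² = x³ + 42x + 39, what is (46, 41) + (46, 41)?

(52, 46)

tangent at (46, 41): λ = (3·46² + 42)/(2·41) ≡ 30/29. 29⁻¹ ≡ 11 (mod 53), so λ ≡ 30·11 ≡ 12.
  x = λ² - 46 - 46 = 144 - 92 ≡ 52; y = λ·(46 - 52) - 41 ≡ 46. → (52, 46)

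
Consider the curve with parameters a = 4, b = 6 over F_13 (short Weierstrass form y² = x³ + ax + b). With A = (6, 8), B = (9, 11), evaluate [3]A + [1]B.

(12, 1)

First 3A:
Repeated addition: build up to 3A.
2A: tangent at (6, 8): λ = (3·6² + 4)/(2·8) ≡ 8/3. 3⁻¹ ≡ 9 (mod 13), so λ ≡ 8·9 ≡ 7.
  x = λ² - 6 - 6 = 49 - 12 ≡ 11; y = λ·(6 - 11) - 8 ≡ 9. → (11, 9)
3A: (11, 9) + (6, 8). λ = (8 - 9)/(6 - 11) ≡ 12/8 mod 13. 8⁻¹ ≡ 5 (mod 13) since 8·5 = 40 ≡ 1, so λ ≡ 8.
  x = λ² - 11 - 6 = 64 - 17 ≡ 8; y = λ·(11 - 8) - 9 ≡ 2. → (8, 2)
3A = (8, 2).
Finally 3A + B:
(8, 2) + (9, 11). λ = (11 - 2)/(9 - 8) ≡ 9/1 mod 13. 1⁻¹ ≡ 1 (mod 13) since 1·1 = 1 ≡ 1, so λ ≡ 9.
  x = λ² - 8 - 9 = 81 - 17 ≡ 12; y = λ·(8 - 12) - 2 ≡ 1. → (12, 1)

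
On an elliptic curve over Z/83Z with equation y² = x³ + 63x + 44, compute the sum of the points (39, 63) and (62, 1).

(23, 31)

(39, 63) + (62, 1). λ = (1 - 63)/(62 - 39) ≡ 21/23 mod 83. 23⁻¹ ≡ 65 (mod 83), so λ ≡ 37.
  x = λ² - 39 - 62 = 1369 - 101 ≡ 23; y = λ·(39 - 23) - 63 ≡ 31. → (23, 31)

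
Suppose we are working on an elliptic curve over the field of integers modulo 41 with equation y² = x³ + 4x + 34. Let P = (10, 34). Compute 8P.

Repeated addition: build up to 8P.
2P: tangent at (10, 34): λ = (3·10² + 4)/(2·34) ≡ 17/27. 27⁻¹ ≡ 38 (mod 41) since 27·38 = 1026 ≡ 1, so λ ≡ 17·38 ≡ 31.
  x = λ² - 10 - 10 = 961 - 20 ≡ 39; y = λ·(10 - 39) - 34 ≡ 10. → (39, 10)
3P: (39, 10) + (10, 34). λ = (34 - 10)/(10 - 39) ≡ 24/12 mod 41. 12⁻¹ ≡ 24 (mod 41), so λ ≡ 2.
  x = λ² - 39 - 10 = 4 - 49 ≡ 37; y = λ·(39 - 37) - 10 ≡ 35. → (37, 35)
4P: (37, 35) + (10, 34). λ = (34 - 35)/(10 - 37) ≡ 40/14 mod 41. 14⁻¹ ≡ 3 (mod 41) since 14·3 = 42 ≡ 1, so λ ≡ 38.
  x = λ² - 37 - 10 = 1444 - 47 ≡ 3; y = λ·(37 - 3) - 35 ≡ 27. → (3, 27)
5P: (3, 27) + (10, 34). λ = (34 - 27)/(10 - 3) ≡ 7/7 mod 41. 7⁻¹ ≡ 6 (mod 41), so λ ≡ 1.
  x = λ² - 3 - 10 = 1 - 13 ≡ 29; y = λ·(3 - 29) - 27 ≡ 29. → (29, 29)
6P: (29, 29) + (10, 34). λ = (34 - 29)/(10 - 29) ≡ 5/22 mod 41. 22⁻¹ ≡ 28 (mod 41) since 22·28 = 616 ≡ 1, so λ ≡ 17.
  x = λ² - 29 - 10 = 289 - 39 ≡ 4; y = λ·(29 - 4) - 29 ≡ 27. → (4, 27)
7P: (4, 27) + (10, 34). λ = (34 - 27)/(10 - 4) ≡ 7/6 mod 41. 6⁻¹ ≡ 7 (mod 41), so λ ≡ 8.
  x = λ² - 4 - 10 = 64 - 14 ≡ 9; y = λ·(4 - 9) - 27 ≡ 15. → (9, 15)
8P: (9, 15) + (10, 34). λ = (34 - 15)/(10 - 9) ≡ 19/1 mod 41. 1⁻¹ ≡ 1 (mod 41) since 1·1 = 1 ≡ 1, so λ ≡ 19.
  x = λ² - 9 - 10 = 361 - 19 ≡ 14; y = λ·(9 - 14) - 15 ≡ 13. → (14, 13)

(14, 13)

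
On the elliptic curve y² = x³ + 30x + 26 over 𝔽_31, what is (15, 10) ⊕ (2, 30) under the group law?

(16, 13)

(15, 10) + (2, 30). λ = (30 - 10)/(2 - 15) ≡ 20/18 mod 31. 18⁻¹ ≡ 19 (mod 31) since 18·19 = 342 ≡ 1, so λ ≡ 8.
  x = λ² - 15 - 2 = 64 - 17 ≡ 16; y = λ·(15 - 16) - 10 ≡ 13. → (16, 13)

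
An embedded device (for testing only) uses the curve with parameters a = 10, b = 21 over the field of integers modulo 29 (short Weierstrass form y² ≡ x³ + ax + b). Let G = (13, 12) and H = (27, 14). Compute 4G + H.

(19, 20)

First 4G:
Repeated addition: build up to 4G.
2G: tangent at (13, 12): λ = (3·13² + 10)/(2·12) ≡ 24/24. 24⁻¹ ≡ 23 (mod 29), so λ ≡ 24·23 ≡ 1.
  x = λ² - 13 - 13 = 1 - 26 ≡ 4; y = λ·(13 - 4) - 12 ≡ 26. → (4, 26)
3G: (4, 26) + (13, 12). λ = (12 - 26)/(13 - 4) ≡ 15/9 mod 29. 9⁻¹ ≡ 13 (mod 29), so λ ≡ 21.
  x = λ² - 4 - 13 = 441 - 17 ≡ 18; y = λ·(4 - 18) - 26 ≡ 28. → (18, 28)
4G: (18, 28) + (13, 12). λ = (12 - 28)/(13 - 18) ≡ 13/24 mod 29. 24⁻¹ ≡ 23 (mod 29), so λ ≡ 9.
  x = λ² - 18 - 13 = 81 - 31 ≡ 21; y = λ·(18 - 21) - 28 ≡ 3. → (21, 3)
4G = (21, 3).
Finally 4G + H:
(21, 3) + (27, 14). λ = (14 - 3)/(27 - 21) ≡ 11/6 mod 29. 6⁻¹ ≡ 5 (mod 29), so λ ≡ 26.
  x = λ² - 21 - 27 = 676 - 48 ≡ 19; y = λ·(21 - 19) - 3 ≡ 20. → (19, 20)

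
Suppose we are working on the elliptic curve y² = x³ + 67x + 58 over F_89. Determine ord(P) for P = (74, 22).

2P: tangent at (74, 22): λ = (3·74² + 67)/(2·22) ≡ 30/44. 44⁻¹ ≡ 87 (mod 89), so λ ≡ 30·87 ≡ 29.
  x = λ² - 74 - 74 = 841 - 148 ≡ 70; y = λ·(74 - 70) - 22 ≡ 5. → (70, 5)
3P: (70, 5) + (74, 22). λ = (22 - 5)/(74 - 70) ≡ 17/4 mod 89. 4⁻¹ ≡ 67 (mod 89) since 4·67 = 268 ≡ 1, so λ ≡ 71.
  x = λ² - 70 - 74 = 5041 - 144 ≡ 2; y = λ·(70 - 2) - 5 ≡ 17. → (2, 17)
4P: (2, 17) + (74, 22). λ = (22 - 17)/(74 - 2) ≡ 5/72 mod 89. 72⁻¹ ≡ 68 (mod 89), so λ ≡ 73.
  x = λ² - 2 - 74 = 5329 - 76 ≡ 2; y = λ·(2 - 2) - 17 ≡ 72. → (2, 72)
5P: (2, 72) + (74, 22). λ = (22 - 72)/(74 - 2) ≡ 39/72 mod 89. 72⁻¹ ≡ 68 (mod 89) since 72·68 = 4896 ≡ 1, so λ ≡ 71.
  x = λ² - 2 - 74 = 5041 - 76 ≡ 70; y = λ·(2 - 70) - 72 ≡ 84. → (70, 84)
6P: (70, 84) + (74, 22). λ = (22 - 84)/(74 - 70) ≡ 27/4 mod 89. 4⁻¹ ≡ 67 (mod 89), so λ ≡ 29.
  x = λ² - 70 - 74 = 841 - 144 ≡ 74; y = λ·(70 - 74) - 84 ≡ 67. → (74, 67)
7P: (74, 67) + (74, 22): same x and y₁ ≡ -y₂, so the sum is the point at infinity.
7P = the point at infinity, so the order is 7.

7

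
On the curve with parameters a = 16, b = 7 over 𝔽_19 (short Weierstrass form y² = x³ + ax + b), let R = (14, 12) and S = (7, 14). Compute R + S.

(7, 5)

(14, 12) + (7, 14). λ = (14 - 12)/(7 - 14) ≡ 2/12 mod 19. 12⁻¹ ≡ 8 (mod 19), so λ ≡ 16.
  x = λ² - 14 - 7 = 256 - 21 ≡ 7; y = λ·(14 - 7) - 12 ≡ 5. → (7, 5)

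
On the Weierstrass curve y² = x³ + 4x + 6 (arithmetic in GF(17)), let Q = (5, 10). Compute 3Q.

(16, 16)

Repeated addition: build up to 3Q.
2Q: tangent at (5, 10): λ = (3·5² + 4)/(2·10) ≡ 11/3. 3⁻¹ ≡ 6 (mod 17) since 3·6 = 18 ≡ 1, so λ ≡ 11·6 ≡ 15.
  x = λ² - 5 - 5 = 225 - 10 ≡ 11; y = λ·(5 - 11) - 10 ≡ 2. → (11, 2)
3Q: (11, 2) + (5, 10). λ = (10 - 2)/(5 - 11) ≡ 8/11 mod 17. 11⁻¹ ≡ 14 (mod 17), so λ ≡ 10.
  x = λ² - 11 - 5 = 100 - 16 ≡ 16; y = λ·(11 - 16) - 2 ≡ 16. → (16, 16)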